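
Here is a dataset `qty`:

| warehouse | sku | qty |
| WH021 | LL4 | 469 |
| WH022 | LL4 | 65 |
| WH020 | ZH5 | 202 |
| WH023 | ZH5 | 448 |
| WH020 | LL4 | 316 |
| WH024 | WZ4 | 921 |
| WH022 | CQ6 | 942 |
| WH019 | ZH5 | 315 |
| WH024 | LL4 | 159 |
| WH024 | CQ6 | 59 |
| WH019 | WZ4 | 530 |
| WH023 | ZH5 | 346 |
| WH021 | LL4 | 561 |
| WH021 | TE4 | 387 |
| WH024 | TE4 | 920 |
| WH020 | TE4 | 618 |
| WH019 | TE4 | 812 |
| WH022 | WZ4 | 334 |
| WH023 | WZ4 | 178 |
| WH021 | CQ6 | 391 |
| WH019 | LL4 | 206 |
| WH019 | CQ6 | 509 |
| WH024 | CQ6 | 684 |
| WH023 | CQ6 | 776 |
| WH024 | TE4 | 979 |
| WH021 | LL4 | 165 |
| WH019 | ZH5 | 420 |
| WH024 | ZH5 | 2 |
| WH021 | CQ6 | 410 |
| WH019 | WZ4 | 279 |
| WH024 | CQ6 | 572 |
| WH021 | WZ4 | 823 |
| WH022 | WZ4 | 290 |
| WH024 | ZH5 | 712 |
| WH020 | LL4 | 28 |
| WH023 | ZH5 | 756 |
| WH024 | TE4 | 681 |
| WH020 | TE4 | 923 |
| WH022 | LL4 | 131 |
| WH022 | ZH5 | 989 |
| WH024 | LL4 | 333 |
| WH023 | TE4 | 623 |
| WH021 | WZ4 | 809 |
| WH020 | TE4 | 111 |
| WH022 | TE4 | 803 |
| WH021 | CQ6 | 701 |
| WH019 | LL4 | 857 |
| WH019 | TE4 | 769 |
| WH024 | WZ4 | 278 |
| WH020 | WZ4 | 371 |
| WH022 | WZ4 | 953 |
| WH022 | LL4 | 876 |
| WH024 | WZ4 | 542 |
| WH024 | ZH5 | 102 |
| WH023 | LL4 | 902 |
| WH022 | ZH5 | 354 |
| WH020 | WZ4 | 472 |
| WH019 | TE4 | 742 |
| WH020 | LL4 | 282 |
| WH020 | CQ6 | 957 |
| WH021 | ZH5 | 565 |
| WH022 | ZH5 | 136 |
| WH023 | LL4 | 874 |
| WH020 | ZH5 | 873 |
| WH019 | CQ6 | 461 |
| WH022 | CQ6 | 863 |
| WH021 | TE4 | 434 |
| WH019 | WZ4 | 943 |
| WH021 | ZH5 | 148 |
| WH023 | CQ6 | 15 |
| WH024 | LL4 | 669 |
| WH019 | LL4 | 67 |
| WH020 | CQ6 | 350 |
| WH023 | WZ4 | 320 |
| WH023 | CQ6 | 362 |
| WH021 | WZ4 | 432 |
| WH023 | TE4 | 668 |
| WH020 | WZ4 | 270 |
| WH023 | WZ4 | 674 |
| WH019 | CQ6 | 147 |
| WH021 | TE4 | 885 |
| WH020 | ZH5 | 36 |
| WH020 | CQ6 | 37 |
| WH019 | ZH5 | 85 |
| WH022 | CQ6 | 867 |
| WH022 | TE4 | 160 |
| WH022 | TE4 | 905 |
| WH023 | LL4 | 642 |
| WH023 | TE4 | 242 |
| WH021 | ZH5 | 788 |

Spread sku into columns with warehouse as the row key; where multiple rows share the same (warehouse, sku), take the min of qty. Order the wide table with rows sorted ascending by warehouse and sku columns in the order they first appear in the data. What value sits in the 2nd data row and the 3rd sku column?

With rows sorted ascending by warehouse, row 2 is warehouse=WH020. sku columns in first-appearance order: LL4, ZH5, WZ4, CQ6, TE4; column 3 is WZ4.
Long rows with warehouse=WH020, sku=WZ4: min(371, 472, 270) = 270.

270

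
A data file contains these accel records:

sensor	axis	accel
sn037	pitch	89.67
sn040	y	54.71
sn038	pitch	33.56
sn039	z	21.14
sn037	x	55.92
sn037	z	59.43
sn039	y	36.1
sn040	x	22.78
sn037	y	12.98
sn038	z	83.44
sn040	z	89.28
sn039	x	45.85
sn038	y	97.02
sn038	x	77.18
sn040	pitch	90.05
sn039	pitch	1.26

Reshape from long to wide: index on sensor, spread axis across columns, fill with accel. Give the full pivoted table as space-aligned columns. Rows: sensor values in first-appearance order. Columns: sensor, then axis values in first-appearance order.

Columns: sensor plus the 4 distinct axis values (pitch, y, z, x).
For example, row sn037 column pitch takes accel=89.67 from the long row (sn037, pitch).

sensor  pitch  y      z      x    
sn037   89.67  12.98  59.43  55.92
sn040   90.05  54.71  89.28  22.78
sn038   33.56  97.02  83.44  77.18
sn039   1.26   36.1   21.14  45.85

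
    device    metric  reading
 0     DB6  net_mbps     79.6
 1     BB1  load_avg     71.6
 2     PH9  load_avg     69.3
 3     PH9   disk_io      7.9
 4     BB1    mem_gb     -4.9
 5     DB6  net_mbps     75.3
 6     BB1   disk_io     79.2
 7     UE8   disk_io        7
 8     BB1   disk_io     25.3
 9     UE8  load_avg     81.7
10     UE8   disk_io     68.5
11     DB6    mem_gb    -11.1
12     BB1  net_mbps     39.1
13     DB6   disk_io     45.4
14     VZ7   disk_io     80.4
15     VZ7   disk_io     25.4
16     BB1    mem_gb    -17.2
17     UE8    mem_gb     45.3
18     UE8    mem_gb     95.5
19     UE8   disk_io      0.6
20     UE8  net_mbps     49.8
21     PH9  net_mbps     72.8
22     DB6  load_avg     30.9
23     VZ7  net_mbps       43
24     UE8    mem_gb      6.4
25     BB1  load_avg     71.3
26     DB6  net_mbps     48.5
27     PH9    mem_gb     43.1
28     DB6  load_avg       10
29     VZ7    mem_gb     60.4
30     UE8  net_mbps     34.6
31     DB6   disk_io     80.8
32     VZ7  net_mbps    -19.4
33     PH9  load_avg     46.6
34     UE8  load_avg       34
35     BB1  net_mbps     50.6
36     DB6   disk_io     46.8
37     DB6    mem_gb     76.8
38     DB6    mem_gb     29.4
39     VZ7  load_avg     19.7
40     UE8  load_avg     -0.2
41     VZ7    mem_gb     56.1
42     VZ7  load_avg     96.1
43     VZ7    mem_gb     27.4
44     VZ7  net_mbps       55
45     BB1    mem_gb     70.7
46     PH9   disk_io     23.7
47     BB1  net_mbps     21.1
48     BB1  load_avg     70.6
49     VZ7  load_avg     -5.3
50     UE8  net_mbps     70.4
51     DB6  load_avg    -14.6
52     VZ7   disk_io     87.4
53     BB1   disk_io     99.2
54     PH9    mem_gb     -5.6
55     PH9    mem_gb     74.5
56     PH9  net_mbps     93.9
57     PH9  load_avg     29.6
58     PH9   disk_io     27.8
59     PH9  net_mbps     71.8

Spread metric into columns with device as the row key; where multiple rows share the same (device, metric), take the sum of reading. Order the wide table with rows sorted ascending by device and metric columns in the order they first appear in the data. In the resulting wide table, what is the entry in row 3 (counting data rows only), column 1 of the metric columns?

With rows sorted ascending by device, row 3 is device=PH9. metric columns in first-appearance order: net_mbps, load_avg, disk_io, mem_gb; column 1 is net_mbps.
Long rows with device=PH9, metric=net_mbps: 72.8 + 93.9 + 71.8 = 238.5.

238.5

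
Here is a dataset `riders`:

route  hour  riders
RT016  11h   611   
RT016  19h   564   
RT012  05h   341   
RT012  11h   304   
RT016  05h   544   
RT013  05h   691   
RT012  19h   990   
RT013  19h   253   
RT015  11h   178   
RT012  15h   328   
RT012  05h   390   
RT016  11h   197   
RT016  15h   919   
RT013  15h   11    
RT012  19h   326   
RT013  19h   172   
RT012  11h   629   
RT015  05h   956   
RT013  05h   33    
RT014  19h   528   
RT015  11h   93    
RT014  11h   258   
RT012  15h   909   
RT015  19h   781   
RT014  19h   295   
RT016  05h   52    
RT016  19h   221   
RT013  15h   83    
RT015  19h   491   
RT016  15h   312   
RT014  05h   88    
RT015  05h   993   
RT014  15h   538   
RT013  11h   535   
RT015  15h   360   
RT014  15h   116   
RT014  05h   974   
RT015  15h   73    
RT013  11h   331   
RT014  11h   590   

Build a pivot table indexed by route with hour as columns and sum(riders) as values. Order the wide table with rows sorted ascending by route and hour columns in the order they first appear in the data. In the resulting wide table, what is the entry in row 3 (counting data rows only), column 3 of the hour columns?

1062

With rows sorted ascending by route, row 3 is route=RT014. hour columns in first-appearance order: 11h, 19h, 05h, 15h; column 3 is 05h.
Long rows with route=RT014, hour=05h: 88 + 974 = 1062.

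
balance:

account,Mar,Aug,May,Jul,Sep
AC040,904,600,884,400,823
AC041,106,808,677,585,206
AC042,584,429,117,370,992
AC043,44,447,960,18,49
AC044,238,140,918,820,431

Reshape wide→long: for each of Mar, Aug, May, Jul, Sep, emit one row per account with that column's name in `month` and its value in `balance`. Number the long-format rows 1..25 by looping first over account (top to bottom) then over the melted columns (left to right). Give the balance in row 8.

677

25 rows total (5 × 5). Row 8: index ⌊(8-1)/5⌋ = 1 into account → AC041; (8-1) mod 5 = 2 into the melted columns → May.
So row 8 is (AC041, May, 677); balance = 677.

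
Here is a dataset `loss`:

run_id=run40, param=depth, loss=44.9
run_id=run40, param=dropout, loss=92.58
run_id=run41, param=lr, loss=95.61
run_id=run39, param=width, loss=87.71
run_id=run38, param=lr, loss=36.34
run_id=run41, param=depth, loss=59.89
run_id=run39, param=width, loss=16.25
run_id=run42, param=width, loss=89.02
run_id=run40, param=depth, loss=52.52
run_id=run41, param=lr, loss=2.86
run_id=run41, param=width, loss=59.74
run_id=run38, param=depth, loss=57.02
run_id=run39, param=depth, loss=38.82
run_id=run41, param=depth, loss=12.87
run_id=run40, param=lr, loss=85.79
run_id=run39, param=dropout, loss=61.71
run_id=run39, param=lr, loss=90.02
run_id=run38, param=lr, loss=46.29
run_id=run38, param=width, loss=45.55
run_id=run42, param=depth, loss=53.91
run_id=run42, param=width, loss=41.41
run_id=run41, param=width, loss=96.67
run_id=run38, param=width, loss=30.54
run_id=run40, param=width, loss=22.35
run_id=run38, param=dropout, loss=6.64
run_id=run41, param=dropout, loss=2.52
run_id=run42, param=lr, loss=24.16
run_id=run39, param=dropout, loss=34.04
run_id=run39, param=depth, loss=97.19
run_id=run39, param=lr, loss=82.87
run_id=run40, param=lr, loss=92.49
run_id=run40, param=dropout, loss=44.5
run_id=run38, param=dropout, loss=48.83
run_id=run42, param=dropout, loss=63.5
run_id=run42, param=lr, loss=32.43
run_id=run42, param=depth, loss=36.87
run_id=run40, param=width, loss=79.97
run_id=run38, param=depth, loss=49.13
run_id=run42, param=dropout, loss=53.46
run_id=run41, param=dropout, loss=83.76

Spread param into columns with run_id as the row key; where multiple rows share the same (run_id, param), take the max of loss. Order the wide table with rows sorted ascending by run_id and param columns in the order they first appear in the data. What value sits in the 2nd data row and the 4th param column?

With rows sorted ascending by run_id, row 2 is run_id=run39. param columns in first-appearance order: depth, dropout, lr, width; column 4 is width.
Long rows with run_id=run39, param=width: max(87.71, 16.25) = 87.71.

87.71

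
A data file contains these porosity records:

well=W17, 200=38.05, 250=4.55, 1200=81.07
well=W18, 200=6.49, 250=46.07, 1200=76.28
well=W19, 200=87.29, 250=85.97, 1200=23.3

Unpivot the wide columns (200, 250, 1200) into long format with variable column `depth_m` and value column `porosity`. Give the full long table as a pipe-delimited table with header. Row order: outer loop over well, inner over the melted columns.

Each (well, column) pair becomes one row: 3 × 3 = 9 rows.
For example, (W17, 200) → porosity=38.05.

| well | depth_m | porosity |
| W17 | 200 | 38.05 |
| W17 | 250 | 4.55 |
| W17 | 1200 | 81.07 |
| W18 | 200 | 6.49 |
| W18 | 250 | 46.07 |
| W18 | 1200 | 76.28 |
| W19 | 200 | 87.29 |
| W19 | 250 | 85.97 |
| W19 | 1200 | 23.3 |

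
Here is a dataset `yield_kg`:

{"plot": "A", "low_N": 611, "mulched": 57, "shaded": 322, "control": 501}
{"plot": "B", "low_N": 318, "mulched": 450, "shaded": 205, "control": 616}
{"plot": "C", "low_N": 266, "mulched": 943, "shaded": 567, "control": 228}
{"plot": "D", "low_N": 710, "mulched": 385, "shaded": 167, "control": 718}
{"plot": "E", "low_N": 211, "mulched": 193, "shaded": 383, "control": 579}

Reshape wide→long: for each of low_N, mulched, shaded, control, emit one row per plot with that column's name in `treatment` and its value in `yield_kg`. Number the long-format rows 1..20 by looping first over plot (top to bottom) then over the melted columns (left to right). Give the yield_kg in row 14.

20 rows total (5 × 4). Row 14: index ⌊(14-1)/4⌋ = 3 into plot → D; (14-1) mod 4 = 1 into the melted columns → mulched.
So row 14 is (D, mulched, 385); yield_kg = 385.

385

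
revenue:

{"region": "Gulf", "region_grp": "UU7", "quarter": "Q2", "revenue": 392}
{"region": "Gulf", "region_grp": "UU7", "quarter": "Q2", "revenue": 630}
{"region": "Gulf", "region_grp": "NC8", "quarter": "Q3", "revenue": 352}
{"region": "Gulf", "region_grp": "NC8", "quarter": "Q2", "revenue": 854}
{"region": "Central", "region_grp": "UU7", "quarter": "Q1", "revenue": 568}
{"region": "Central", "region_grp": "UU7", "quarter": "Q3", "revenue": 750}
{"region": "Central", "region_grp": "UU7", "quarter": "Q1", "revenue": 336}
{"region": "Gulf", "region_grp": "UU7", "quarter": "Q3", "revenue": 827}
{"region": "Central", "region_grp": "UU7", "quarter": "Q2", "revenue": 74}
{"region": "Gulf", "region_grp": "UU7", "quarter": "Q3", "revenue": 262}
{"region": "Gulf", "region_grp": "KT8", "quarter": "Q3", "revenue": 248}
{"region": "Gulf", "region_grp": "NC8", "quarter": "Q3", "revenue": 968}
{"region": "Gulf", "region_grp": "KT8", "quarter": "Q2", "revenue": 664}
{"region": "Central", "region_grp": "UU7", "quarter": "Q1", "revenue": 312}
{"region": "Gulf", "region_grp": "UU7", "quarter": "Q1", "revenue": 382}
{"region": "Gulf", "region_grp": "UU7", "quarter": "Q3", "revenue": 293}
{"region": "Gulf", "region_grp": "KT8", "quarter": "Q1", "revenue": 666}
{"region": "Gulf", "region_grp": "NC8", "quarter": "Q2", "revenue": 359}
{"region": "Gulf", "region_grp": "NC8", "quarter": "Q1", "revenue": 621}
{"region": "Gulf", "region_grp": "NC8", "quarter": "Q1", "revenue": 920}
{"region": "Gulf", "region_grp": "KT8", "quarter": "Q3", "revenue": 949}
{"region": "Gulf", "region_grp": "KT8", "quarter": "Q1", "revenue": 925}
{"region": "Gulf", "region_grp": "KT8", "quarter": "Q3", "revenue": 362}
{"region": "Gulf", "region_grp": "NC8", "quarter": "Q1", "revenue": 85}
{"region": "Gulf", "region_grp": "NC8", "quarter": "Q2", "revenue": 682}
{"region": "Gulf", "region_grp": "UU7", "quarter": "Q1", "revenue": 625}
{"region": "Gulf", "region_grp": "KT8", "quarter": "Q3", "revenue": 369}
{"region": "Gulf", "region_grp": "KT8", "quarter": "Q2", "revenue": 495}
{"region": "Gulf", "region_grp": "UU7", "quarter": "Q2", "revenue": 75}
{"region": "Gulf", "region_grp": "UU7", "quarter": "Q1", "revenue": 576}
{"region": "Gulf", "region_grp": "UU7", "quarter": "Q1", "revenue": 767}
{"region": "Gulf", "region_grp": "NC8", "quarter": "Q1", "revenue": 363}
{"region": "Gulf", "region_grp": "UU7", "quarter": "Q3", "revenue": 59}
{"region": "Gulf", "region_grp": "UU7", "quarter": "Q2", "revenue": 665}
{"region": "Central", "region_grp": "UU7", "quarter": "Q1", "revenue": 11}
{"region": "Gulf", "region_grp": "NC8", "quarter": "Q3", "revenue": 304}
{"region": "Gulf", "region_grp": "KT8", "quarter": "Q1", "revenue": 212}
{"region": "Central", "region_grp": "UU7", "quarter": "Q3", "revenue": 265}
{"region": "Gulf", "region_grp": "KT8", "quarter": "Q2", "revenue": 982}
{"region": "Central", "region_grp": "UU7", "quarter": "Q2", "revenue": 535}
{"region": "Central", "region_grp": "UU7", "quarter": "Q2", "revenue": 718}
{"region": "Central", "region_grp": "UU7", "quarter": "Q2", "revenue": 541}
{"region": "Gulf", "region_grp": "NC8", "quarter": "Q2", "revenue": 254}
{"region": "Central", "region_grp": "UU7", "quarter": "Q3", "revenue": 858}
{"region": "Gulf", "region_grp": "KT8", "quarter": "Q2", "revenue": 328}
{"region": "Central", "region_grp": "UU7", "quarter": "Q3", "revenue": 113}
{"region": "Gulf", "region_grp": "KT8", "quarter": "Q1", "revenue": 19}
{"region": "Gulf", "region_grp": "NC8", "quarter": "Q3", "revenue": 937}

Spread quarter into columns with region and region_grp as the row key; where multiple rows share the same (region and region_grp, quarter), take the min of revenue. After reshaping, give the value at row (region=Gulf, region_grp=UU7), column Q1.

Rows with region=Gulf, region_grp=UU7 and quarter=Q1: revenue values are 382, 625, 576, 767.
min(382, 625, 576, 767) = 382.

382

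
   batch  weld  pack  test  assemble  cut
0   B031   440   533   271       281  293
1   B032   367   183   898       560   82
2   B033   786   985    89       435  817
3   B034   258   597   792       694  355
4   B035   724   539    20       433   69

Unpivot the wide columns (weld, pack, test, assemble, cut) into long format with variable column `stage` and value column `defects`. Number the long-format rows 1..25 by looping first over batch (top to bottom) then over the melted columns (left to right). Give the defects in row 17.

25 rows total (5 × 5). Row 17: index ⌊(17-1)/5⌋ = 3 into batch → B034; (17-1) mod 5 = 1 into the melted columns → pack.
So row 17 is (B034, pack, 597); defects = 597.

597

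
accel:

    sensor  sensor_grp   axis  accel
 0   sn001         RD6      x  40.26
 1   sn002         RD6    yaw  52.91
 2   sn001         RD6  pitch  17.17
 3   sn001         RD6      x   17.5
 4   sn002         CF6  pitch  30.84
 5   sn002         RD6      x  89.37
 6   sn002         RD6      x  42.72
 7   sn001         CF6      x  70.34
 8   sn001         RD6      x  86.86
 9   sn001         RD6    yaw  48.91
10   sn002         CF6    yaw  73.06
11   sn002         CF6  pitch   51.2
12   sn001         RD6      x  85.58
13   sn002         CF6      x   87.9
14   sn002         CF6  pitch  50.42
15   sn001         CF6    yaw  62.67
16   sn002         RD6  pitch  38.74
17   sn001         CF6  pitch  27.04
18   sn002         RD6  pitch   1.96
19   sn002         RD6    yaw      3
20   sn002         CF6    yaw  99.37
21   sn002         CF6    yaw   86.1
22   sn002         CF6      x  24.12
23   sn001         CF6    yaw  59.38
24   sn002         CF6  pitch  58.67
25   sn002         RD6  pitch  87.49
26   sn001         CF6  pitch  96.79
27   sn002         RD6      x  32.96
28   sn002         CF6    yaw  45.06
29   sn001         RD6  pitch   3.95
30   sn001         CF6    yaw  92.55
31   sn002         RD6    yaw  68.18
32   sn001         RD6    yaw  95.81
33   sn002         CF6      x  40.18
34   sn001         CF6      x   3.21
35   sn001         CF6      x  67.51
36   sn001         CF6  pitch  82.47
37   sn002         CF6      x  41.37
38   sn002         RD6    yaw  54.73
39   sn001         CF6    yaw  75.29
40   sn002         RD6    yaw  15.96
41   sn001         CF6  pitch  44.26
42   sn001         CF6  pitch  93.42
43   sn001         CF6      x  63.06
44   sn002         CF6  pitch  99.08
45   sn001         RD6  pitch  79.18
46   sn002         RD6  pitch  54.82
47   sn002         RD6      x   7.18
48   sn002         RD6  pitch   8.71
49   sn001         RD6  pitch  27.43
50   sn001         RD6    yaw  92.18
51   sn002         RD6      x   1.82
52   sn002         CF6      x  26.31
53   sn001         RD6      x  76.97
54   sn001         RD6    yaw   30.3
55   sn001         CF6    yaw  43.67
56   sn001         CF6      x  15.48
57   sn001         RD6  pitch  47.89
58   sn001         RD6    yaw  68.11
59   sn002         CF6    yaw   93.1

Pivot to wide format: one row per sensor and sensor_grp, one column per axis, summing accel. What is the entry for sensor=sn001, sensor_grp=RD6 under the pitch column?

Rows with sensor=sn001, sensor_grp=RD6 and axis=pitch: accel values are 17.17, 3.95, 79.18, 27.43, 47.89.
17.17 + 3.95 + 79.18 + 27.43 + 47.89 = 175.62.

175.62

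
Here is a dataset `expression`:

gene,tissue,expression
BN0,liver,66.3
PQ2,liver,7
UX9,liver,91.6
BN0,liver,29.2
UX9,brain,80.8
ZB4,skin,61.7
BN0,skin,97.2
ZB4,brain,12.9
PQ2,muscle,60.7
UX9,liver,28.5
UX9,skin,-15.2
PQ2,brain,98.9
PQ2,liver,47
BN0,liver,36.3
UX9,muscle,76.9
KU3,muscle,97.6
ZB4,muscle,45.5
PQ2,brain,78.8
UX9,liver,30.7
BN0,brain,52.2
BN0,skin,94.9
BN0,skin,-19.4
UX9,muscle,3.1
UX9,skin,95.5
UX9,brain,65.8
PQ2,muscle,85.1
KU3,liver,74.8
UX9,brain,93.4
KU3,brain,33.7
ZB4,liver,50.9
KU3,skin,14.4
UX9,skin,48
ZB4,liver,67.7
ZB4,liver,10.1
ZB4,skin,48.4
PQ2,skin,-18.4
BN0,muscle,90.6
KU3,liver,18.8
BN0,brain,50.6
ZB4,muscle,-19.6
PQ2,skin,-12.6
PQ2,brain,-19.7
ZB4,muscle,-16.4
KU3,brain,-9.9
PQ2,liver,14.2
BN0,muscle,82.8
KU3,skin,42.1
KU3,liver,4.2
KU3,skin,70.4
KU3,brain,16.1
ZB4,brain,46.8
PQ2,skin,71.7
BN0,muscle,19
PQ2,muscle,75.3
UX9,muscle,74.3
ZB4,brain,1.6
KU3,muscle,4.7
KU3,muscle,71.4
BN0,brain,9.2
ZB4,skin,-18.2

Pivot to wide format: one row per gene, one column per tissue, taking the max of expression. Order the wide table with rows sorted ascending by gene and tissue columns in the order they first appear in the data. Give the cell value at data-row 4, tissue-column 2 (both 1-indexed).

With rows sorted ascending by gene, row 4 is gene=UX9. tissue columns in first-appearance order: liver, brain, skin, muscle; column 2 is brain.
Long rows with gene=UX9, tissue=brain: max(80.8, 65.8, 93.4) = 93.4.

93.4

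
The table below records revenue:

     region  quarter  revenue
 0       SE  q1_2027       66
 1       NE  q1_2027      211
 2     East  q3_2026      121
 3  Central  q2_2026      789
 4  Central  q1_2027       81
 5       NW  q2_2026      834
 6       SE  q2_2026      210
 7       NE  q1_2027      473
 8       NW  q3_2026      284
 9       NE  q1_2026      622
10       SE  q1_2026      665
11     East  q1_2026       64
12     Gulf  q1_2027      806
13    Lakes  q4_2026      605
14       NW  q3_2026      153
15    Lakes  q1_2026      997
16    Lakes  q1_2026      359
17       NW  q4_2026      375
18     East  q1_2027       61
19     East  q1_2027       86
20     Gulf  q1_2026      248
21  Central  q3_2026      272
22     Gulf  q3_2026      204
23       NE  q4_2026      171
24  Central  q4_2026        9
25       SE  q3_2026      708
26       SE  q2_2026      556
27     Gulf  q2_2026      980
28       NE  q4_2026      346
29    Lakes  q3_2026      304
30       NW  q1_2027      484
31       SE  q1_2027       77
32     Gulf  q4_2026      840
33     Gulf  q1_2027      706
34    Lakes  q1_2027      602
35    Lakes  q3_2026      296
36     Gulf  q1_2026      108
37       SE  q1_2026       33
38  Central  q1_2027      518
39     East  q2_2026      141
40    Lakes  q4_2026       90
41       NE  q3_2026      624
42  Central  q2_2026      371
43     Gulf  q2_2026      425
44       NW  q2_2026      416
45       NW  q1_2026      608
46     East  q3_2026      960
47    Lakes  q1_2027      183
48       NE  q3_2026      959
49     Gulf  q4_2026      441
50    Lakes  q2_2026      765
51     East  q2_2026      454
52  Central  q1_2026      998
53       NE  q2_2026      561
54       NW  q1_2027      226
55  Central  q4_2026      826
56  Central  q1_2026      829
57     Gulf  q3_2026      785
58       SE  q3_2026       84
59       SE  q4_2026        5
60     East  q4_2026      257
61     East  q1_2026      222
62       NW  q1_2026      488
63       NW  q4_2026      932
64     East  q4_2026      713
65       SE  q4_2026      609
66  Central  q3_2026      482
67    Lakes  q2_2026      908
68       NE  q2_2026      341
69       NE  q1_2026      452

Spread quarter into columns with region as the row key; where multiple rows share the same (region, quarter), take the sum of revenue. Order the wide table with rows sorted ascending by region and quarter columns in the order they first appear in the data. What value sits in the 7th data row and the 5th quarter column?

With rows sorted ascending by region, row 7 is region=SE. quarter columns in first-appearance order: q1_2027, q3_2026, q2_2026, q1_2026, q4_2026; column 5 is q4_2026.
Long rows with region=SE, quarter=q4_2026: 5 + 609 = 614.

614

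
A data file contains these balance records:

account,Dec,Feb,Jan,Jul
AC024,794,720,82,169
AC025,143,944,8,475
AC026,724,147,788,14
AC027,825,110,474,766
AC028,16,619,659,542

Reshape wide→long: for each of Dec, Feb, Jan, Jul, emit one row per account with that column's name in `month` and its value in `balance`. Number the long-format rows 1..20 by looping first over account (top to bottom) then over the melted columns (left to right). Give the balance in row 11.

20 rows total (5 × 4). Row 11: index ⌊(11-1)/4⌋ = 2 into account → AC026; (11-1) mod 4 = 2 into the melted columns → Jan.
So row 11 is (AC026, Jan, 788); balance = 788.

788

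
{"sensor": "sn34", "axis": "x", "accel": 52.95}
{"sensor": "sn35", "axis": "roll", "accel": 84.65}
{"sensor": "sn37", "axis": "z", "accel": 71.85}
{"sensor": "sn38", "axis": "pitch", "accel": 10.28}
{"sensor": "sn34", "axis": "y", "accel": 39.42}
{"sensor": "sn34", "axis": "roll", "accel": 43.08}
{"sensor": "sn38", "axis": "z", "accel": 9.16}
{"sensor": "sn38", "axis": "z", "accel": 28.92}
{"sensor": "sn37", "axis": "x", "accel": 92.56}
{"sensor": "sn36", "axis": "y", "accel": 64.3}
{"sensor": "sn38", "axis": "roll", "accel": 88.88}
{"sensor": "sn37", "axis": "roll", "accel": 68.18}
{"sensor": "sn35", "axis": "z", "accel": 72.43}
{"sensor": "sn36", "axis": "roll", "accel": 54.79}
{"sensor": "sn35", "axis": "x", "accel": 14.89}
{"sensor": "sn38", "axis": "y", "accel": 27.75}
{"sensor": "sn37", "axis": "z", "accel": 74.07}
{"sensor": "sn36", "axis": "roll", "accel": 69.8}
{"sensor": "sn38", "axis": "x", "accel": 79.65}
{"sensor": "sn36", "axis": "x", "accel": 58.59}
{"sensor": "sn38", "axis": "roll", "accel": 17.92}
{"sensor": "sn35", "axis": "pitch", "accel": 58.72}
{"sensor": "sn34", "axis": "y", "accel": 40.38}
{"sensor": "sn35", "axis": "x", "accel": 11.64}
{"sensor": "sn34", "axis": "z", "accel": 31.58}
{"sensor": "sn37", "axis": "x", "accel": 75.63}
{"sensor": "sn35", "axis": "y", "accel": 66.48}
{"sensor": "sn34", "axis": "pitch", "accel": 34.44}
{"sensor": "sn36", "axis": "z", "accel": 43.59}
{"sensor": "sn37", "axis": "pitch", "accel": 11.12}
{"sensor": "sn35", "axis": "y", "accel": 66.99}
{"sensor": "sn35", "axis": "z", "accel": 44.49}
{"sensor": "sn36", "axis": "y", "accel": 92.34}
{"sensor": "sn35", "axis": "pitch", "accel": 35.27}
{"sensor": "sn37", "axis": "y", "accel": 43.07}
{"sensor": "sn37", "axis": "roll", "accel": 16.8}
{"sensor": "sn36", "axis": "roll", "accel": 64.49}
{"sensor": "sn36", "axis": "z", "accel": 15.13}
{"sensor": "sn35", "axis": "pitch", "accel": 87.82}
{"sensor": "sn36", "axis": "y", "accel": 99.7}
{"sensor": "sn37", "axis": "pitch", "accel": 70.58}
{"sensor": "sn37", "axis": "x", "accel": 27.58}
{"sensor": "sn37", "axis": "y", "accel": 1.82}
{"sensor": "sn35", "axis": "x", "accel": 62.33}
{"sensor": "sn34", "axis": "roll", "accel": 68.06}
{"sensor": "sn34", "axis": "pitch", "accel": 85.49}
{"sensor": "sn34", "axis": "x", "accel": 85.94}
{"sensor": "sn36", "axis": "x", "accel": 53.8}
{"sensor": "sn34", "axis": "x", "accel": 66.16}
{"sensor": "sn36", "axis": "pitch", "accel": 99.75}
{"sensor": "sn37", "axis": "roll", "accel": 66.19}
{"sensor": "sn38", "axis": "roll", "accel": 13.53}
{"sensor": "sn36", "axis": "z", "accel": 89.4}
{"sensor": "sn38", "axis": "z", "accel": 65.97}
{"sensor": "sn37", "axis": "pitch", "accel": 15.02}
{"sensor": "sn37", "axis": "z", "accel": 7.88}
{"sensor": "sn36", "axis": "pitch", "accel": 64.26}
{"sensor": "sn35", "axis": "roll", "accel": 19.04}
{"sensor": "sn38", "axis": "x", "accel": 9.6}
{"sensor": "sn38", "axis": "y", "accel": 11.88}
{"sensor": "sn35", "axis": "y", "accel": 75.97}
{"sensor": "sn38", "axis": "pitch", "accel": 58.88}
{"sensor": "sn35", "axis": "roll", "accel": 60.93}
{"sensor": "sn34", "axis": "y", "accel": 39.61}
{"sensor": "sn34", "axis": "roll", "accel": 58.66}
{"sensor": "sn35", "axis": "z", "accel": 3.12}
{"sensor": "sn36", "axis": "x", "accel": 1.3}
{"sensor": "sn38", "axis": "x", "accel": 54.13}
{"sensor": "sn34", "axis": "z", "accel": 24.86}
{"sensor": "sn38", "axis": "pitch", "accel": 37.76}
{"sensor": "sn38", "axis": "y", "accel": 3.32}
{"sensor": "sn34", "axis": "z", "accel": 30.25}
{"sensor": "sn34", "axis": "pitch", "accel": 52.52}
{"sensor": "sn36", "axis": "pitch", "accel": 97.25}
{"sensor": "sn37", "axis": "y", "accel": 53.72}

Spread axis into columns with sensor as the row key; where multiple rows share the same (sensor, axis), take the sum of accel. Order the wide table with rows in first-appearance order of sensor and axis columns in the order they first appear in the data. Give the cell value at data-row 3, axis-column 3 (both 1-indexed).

With rows in first-appearance order of sensor, row 3 is sensor=sn37. axis columns in first-appearance order: x, roll, z, pitch, y; column 3 is z.
Long rows with sensor=sn37, axis=z: 71.85 + 74.07 + 7.88 = 153.80.

153.80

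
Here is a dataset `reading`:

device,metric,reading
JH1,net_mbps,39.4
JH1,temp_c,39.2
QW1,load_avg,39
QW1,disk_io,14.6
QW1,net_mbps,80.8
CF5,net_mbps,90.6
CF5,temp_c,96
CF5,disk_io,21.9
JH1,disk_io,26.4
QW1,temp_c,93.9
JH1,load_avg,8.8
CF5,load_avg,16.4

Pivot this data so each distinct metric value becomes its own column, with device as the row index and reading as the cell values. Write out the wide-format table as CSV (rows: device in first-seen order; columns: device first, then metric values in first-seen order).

Columns: device plus the 4 distinct metric values (net_mbps, temp_c, load_avg, disk_io).
For example, row JH1 column net_mbps takes reading=39.4 from the long row (JH1, net_mbps).

device,net_mbps,temp_c,load_avg,disk_io
JH1,39.4,39.2,8.8,26.4
QW1,80.8,93.9,39,14.6
CF5,90.6,96,16.4,21.9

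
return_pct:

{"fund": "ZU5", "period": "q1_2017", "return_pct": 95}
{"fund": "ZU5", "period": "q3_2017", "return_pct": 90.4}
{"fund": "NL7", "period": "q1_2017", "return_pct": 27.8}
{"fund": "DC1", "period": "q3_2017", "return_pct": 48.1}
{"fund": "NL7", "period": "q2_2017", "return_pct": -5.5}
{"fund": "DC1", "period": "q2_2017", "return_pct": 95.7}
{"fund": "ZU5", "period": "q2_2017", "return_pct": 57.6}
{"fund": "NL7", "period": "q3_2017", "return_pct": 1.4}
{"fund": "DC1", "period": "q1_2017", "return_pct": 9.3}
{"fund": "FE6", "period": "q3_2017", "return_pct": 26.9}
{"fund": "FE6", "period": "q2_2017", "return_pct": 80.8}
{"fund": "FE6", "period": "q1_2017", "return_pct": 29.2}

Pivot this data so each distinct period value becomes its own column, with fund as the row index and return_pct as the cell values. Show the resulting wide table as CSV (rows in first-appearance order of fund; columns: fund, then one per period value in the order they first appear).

Columns: fund plus the 3 distinct period values (q1_2017, q3_2017, q2_2017).
For example, row ZU5 column q1_2017 takes return_pct=95 from the long row (ZU5, q1_2017).

fund,q1_2017,q3_2017,q2_2017
ZU5,95,90.4,57.6
NL7,27.8,1.4,-5.5
DC1,9.3,48.1,95.7
FE6,29.2,26.9,80.8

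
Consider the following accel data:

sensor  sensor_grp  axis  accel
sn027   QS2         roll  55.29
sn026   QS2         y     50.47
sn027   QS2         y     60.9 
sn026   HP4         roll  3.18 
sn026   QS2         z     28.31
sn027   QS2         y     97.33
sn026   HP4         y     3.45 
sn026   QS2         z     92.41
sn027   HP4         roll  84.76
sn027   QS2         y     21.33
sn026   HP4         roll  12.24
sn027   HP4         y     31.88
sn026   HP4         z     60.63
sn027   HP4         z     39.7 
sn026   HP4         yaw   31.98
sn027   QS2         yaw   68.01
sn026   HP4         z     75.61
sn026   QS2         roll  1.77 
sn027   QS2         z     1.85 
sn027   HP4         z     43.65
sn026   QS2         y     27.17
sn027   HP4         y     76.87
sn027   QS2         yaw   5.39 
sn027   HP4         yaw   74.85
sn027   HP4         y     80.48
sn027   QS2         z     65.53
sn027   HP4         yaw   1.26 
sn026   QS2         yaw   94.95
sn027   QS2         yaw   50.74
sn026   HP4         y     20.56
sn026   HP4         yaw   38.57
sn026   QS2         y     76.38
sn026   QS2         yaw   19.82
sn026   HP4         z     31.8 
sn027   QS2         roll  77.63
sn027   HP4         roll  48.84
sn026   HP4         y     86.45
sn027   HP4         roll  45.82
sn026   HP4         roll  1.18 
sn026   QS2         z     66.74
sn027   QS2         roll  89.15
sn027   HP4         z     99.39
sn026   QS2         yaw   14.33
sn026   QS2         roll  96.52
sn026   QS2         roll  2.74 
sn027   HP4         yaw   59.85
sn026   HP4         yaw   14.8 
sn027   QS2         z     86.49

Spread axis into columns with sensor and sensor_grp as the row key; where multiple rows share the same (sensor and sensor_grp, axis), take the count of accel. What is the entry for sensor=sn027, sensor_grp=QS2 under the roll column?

3

Rows with sensor=sn027, sensor_grp=QS2 and axis=roll: accel values are 55.29, 77.63, 89.15.
3 rows match — count = 3.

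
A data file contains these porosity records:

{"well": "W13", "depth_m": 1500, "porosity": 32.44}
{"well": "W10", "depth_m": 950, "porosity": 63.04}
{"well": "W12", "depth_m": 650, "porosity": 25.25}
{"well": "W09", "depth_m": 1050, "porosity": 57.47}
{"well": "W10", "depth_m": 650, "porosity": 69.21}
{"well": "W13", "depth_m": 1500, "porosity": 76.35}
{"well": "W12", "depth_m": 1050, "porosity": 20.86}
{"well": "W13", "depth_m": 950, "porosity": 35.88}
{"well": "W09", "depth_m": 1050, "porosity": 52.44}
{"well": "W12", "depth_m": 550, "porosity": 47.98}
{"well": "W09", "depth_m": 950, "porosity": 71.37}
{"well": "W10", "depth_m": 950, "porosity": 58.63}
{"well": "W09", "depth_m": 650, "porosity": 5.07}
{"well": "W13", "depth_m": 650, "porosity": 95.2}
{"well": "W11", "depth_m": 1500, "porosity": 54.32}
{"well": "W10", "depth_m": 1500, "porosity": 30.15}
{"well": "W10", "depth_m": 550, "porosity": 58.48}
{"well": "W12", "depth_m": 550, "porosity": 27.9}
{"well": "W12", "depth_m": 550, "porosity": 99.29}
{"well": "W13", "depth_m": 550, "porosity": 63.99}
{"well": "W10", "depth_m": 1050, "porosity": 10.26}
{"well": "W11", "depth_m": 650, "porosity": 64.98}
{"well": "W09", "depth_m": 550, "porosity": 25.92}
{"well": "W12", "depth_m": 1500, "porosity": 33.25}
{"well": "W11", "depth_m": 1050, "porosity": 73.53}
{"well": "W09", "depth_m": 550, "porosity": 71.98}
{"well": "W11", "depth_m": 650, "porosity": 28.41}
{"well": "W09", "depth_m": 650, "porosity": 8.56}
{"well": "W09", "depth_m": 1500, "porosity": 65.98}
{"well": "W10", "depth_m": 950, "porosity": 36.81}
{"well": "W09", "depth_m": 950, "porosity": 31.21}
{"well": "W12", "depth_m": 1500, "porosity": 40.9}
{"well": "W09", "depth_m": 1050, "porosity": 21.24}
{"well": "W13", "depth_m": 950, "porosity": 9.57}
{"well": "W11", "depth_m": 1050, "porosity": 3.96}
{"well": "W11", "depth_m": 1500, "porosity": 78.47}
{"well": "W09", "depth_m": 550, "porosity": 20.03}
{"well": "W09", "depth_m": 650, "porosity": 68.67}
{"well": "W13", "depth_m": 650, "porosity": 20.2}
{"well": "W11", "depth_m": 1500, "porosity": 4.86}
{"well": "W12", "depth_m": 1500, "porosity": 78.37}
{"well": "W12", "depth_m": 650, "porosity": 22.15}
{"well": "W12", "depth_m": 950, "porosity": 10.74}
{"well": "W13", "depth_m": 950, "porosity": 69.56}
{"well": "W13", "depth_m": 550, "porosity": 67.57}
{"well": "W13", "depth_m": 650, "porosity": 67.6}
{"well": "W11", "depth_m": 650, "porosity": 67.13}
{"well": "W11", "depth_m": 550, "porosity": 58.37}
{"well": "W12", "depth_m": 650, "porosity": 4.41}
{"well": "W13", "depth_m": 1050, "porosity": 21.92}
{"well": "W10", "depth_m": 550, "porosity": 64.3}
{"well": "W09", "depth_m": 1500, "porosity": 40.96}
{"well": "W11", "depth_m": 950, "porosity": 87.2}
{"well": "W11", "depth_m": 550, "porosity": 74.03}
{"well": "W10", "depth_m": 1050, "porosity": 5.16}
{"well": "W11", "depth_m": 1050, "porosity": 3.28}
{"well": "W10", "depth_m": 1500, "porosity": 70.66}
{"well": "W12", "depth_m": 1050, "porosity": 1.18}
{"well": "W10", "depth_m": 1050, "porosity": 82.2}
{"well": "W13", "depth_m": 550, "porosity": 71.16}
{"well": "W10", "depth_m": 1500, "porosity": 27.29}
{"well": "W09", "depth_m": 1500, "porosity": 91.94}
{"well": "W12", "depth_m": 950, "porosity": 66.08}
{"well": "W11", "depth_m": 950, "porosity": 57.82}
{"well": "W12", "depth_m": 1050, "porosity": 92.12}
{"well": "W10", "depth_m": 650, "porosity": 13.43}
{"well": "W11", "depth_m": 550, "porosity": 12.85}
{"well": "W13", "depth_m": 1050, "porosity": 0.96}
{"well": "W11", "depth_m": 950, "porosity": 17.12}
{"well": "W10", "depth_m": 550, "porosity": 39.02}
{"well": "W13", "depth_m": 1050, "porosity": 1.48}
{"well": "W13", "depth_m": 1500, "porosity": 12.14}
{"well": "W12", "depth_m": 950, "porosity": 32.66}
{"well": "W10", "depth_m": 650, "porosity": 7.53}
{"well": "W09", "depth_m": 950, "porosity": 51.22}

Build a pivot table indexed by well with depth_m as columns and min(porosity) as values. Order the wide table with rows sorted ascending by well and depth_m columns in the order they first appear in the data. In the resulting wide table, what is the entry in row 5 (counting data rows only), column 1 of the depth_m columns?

With rows sorted ascending by well, row 5 is well=W13. depth_m columns in first-appearance order: 1500, 950, 650, 1050, 550; column 1 is 1500.
Long rows with well=W13, depth_m=1500: min(32.44, 76.35, 12.14) = 12.14.

12.14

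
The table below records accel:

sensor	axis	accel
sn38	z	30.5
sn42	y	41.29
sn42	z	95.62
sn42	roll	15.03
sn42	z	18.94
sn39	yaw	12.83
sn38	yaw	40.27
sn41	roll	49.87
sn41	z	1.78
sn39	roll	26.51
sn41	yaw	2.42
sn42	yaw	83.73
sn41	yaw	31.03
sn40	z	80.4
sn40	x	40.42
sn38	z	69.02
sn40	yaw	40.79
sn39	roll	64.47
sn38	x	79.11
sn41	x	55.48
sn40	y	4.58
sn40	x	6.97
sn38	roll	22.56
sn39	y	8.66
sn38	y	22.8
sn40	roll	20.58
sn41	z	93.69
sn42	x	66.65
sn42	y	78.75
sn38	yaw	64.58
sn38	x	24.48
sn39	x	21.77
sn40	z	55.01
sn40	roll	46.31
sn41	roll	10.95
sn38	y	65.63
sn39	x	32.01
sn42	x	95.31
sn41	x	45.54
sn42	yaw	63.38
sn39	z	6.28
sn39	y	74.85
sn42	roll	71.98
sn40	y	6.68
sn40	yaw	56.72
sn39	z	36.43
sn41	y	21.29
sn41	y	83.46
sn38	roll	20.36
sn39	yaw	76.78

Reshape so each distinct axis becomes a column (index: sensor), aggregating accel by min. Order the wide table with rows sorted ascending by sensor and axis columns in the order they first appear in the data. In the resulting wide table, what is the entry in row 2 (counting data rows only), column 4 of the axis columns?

12.83

With rows sorted ascending by sensor, row 2 is sensor=sn39. axis columns in first-appearance order: z, y, roll, yaw, x; column 4 is yaw.
Long rows with sensor=sn39, axis=yaw: min(12.83, 76.78) = 12.83.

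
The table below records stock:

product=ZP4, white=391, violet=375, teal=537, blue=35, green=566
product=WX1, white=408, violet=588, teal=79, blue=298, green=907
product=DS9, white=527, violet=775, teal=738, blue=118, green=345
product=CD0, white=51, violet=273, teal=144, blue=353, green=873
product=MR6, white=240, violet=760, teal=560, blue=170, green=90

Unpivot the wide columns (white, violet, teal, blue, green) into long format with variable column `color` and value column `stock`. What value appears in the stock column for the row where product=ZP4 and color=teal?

Unpivoting turns each (product, wide-column) pair into one long row.
The wide cell at row ZP4, column teal holds 537, so the long row (ZP4, teal) has stock=537.

537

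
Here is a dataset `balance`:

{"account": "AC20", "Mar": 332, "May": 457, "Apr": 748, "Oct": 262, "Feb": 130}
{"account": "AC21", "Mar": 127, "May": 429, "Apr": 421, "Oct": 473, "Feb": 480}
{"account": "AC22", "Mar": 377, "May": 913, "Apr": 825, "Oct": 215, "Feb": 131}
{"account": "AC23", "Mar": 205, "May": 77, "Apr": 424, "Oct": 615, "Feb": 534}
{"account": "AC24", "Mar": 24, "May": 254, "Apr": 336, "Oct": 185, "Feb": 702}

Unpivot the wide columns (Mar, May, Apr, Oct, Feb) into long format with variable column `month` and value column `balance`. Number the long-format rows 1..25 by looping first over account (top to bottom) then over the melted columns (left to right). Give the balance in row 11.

377

25 rows total (5 × 5). Row 11: index ⌊(11-1)/5⌋ = 2 into account → AC22; (11-1) mod 5 = 0 into the melted columns → Mar.
So row 11 is (AC22, Mar, 377); balance = 377.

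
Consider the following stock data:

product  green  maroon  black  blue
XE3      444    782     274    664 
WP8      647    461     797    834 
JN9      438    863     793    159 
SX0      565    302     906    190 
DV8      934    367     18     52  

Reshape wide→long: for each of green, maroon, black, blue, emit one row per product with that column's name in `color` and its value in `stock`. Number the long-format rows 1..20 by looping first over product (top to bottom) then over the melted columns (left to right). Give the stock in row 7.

797

20 rows total (5 × 4). Row 7: index ⌊(7-1)/4⌋ = 1 into product → WP8; (7-1) mod 4 = 2 into the melted columns → black.
So row 7 is (WP8, black, 797); stock = 797.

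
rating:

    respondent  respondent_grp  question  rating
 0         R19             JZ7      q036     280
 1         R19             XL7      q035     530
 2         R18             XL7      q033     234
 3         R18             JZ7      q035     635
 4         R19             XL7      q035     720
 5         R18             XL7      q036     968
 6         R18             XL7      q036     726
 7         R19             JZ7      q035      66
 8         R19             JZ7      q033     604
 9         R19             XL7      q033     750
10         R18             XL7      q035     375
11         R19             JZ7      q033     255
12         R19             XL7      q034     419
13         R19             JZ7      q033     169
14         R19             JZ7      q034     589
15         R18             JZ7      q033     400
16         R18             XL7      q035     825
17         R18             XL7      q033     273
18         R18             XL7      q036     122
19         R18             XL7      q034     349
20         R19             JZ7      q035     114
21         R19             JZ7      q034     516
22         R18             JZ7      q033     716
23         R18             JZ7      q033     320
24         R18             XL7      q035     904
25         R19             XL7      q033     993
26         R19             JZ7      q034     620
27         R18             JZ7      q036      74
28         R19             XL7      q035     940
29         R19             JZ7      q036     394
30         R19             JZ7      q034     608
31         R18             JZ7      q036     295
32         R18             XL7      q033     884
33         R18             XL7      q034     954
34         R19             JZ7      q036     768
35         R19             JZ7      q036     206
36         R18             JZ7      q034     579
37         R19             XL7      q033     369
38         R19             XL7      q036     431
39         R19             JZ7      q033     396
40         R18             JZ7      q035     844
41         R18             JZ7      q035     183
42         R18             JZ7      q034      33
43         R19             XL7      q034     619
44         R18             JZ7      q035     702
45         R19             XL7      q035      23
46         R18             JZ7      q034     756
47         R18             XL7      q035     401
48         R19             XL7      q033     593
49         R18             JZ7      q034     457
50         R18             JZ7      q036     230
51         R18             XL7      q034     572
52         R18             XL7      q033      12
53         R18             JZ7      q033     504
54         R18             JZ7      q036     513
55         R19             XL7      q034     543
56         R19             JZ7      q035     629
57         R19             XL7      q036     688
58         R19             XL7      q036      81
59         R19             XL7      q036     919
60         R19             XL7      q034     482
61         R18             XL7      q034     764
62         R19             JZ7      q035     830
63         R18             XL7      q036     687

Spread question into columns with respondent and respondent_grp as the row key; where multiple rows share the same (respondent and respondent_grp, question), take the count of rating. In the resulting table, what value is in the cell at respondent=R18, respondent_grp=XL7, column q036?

4

Rows with respondent=R18, respondent_grp=XL7 and question=q036: rating values are 968, 726, 122, 687.
4 rows match — count = 4.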